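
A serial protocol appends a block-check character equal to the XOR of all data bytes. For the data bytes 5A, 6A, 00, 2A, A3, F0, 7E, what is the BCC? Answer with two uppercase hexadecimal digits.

XOR the bytes together:
  start with 0x5A
  0x5A ⊕ 0x6A = 0x30
  0x30 ⊕ 0x00 = 0x30
  0x30 ⊕ 0x2A = 0x1A
  0x1A ⊕ 0xA3 = 0xB9
  0xB9 ⊕ 0xF0 = 0x49
  0x49 ⊕ 0x7E = 0x37

37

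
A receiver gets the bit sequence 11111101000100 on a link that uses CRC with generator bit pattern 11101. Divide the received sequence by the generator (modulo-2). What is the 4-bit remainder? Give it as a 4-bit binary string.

0000

Modulo-2 division of 11111101000100 by 11101:
  pos 0: 11111 XOR 11101 = 00010
  pos 3: 10101 XOR 11101 = 01000
  pos 4: 10000 XOR 11101 = 01101
  pos 5: 11010 XOR 11101 = 00111
  pos 7: 11101 XOR 11101 = 00000
Remainder = 0000 (zero — the frame passes the CRC check).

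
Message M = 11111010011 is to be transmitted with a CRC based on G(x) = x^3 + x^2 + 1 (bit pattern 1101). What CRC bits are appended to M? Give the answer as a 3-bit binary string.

000

Append 3 zeros: 11111010011000. Divide by 1101 (XOR where the leading bit is 1):
  pos 0: 1111 XOR 1101 = 0010
  pos 2: 1010 XOR 1101 = 0111
  pos 3: 1111 XOR 1101 = 0010
  pos 5: 1000 XOR 1101 = 0101
  pos 6: 1011 XOR 1101 = 0110
  pos 7: 1101 XOR 1101 = 0000
Remainder (last 3 bits) = 000. This is the CRC / FCS.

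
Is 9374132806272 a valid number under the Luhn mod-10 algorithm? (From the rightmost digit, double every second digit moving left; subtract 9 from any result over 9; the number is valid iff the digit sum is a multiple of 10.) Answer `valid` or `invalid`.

From the right, keep odd positions and double even positions (subtract 9 from any doubled value over 9):
  doubled (positions 2,4,...): 5 3 7 6 8 6 → sum 35
  kept (positions 1,3,...): 2 2 0 2 1 7 9 → sum 23
Total = 58.
58 mod 10 = 8, so the number is invalid.

invalid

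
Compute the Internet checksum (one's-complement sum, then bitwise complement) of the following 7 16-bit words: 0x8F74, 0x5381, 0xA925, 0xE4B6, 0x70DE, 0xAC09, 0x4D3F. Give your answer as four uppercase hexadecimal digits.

One's-complement addition (fold any carry out of bit 15 back into bit 0):
  0x8F74 + 0x5381 = 0x0E2F5
  0xE2F5 + 0xA925 = 0x18C1A → wrap carry → 0x8C1B
  0x8C1B + 0xE4B6 = 0x170D1 → wrap carry → 0x70D2
  0x70D2 + 0x70DE = 0x0E1B0
  0xE1B0 + 0xAC09 = 0x18DB9 → wrap carry → 0x8DBA
  0x8DBA + 0x4D3F = 0x0DAF9
One's-complement sum = 0xDAF9.
Checksum = ~0xDAF9 & 0xFFFF = 0x2506.

2506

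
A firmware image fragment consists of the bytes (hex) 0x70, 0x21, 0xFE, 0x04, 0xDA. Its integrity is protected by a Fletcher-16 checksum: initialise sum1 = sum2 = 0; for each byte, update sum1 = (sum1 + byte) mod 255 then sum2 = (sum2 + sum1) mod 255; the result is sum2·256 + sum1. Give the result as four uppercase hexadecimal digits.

Running sums (mod 255):
  after byte 0 (0x70): sum1=112, sum2=112
  after byte 1 (0x21): sum1=145, sum2=2
  after byte 2 (0xFE): sum1=144, sum2=146
  after byte 3 (0x04): sum1=148, sum2=39
  after byte 4 (0xDA): sum1=111, sum2=150
Checksum = sum2·256 + sum1 = 150·256 + 111 = 38511 = 0x966F.

966F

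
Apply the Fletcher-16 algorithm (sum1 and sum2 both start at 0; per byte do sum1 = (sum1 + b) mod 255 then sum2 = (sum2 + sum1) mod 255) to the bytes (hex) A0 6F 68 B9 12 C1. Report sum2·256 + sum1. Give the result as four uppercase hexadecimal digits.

Running sums (mod 255):
  after byte 0 (A0): sum1=160, sum2=160
  after byte 1 (6F): sum1=16, sum2=176
  after byte 2 (68): sum1=120, sum2=41
  after byte 3 (B9): sum1=50, sum2=91
  after byte 4 (12): sum1=68, sum2=159
  after byte 5 (C1): sum1=6, sum2=165
Checksum = sum2·256 + sum1 = 165·256 + 6 = 42246 = 0xA506.

A506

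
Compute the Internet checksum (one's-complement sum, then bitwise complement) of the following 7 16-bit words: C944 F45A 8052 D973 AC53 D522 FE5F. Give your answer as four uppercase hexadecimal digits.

68C3

One's-complement addition (fold any carry out of bit 15 back into bit 0):
  0xC944 + 0xF45A = 0x1BD9E → wrap carry → 0xBD9F
  0xBD9F + 0x8052 = 0x13DF1 → wrap carry → 0x3DF2
  0x3DF2 + 0xD973 = 0x11765 → wrap carry → 0x1766
  0x1766 + 0xAC53 = 0x0C3B9
  0xC3B9 + 0xD522 = 0x198DB → wrap carry → 0x98DC
  0x98DC + 0xFE5F = 0x1973B → wrap carry → 0x973C
One's-complement sum = 0x973C.
Checksum = ~0x973C & 0xFFFF = 0x68C3.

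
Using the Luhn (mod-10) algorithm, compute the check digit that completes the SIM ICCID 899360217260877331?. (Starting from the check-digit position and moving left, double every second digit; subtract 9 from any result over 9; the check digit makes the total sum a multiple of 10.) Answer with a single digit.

0

Partial digits right→left: 1 3 3 7 7 8 0 6 2 7 1 2 0 6 3 9 9 8
Double every second digit counting from the check-digit position (so the 1st, 3rd, 5th, ... of the partial from the right).
  doubled (with −9 where >9): 2 6 5 0 4 2 0 6 9 → sum 34
  kept as-is: 3 7 8 6 7 2 6 9 8 → sum 56
Total = 34 + 56 = 90.
Check digit = (10 − (90 mod 10)) mod 10 = 0.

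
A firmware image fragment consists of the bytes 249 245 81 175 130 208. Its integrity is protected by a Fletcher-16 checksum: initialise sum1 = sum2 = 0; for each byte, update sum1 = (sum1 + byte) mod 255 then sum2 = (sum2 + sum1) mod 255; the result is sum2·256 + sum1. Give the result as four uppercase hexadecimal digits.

D344

Running sums (mod 255):
  after byte 0 (249): sum1=249, sum2=249
  after byte 1 (245): sum1=239, sum2=233
  after byte 2 (81): sum1=65, sum2=43
  after byte 3 (175): sum1=240, sum2=28
  after byte 4 (130): sum1=115, sum2=143
  after byte 5 (208): sum1=68, sum2=211
Checksum = sum2·256 + sum1 = 211·256 + 68 = 54084 = 0xD344.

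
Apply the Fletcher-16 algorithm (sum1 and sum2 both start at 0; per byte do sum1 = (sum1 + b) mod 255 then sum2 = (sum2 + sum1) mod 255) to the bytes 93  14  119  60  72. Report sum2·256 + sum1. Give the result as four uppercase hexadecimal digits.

Running sums (mod 255):
  after byte 0 (93): sum1=93, sum2=93
  after byte 1 (14): sum1=107, sum2=200
  after byte 2 (119): sum1=226, sum2=171
  after byte 3 (60): sum1=31, sum2=202
  after byte 4 (72): sum1=103, sum2=50
Checksum = sum2·256 + sum1 = 50·256 + 103 = 12903 = 0x3267.

3267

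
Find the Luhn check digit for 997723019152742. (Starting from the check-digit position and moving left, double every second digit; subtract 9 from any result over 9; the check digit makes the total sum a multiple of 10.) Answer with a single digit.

Partial digits right→left: 2 4 7 2 5 1 9 1 0 3 2 7 7 9 9
Double every second digit counting from the check-digit position (so the 1st, 3rd, 5th, ... of the partial from the right).
  doubled (with −9 where >9): 4 5 1 9 0 4 5 9 → sum 37
  kept as-is: 4 2 1 1 3 7 9 → sum 27
Total = 37 + 27 = 64.
Check digit = (10 − (64 mod 10)) mod 10 = 6.

6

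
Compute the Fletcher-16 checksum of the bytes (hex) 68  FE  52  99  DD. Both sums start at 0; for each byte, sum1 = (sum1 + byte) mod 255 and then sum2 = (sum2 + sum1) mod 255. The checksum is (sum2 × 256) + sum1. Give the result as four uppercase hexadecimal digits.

Running sums (mod 255):
  after byte 0 (68): sum1=104, sum2=104
  after byte 1 (FE): sum1=103, sum2=207
  after byte 2 (52): sum1=185, sum2=137
  after byte 3 (99): sum1=83, sum2=220
  after byte 4 (DD): sum1=49, sum2=14
Checksum = sum2·256 + sum1 = 14·256 + 49 = 3633 = 0x0E31.

0E31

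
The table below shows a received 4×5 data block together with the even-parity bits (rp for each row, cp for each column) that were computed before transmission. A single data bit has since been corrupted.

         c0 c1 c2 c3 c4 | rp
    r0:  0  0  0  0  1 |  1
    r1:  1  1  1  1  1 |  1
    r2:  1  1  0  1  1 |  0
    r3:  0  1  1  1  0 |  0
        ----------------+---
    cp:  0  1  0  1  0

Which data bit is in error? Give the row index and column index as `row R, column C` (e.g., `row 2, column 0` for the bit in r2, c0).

row 3, column 4

Recompute each row's even parity and compare to rp:
  r0: data parity 1, sent rp 1 → ok
  r1: data parity 1, sent rp 1 → ok
  r2: data parity 0, sent rp 0 → ok
  r3: data parity 1, sent rp 0 → mismatch
Recompute each column's even parity and compare to cp:
  c0: data parity 0, sent cp 0 → ok
  c1: data parity 1, sent cp 1 → ok
  c2: data parity 0, sent cp 0 → ok
  c3: data parity 1, sent cp 1 → ok
  c4: data parity 1, sent cp 0 → mismatch
Exactly one row (r3) and one column (c4) fail → the flipped bit is at their intersection.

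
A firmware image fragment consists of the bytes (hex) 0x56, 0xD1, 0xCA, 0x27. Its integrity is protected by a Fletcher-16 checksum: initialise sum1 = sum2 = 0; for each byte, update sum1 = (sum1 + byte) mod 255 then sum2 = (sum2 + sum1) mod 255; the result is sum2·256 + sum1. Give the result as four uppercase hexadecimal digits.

8B1A

Running sums (mod 255):
  after byte 0 (0x56): sum1=86, sum2=86
  after byte 1 (0xD1): sum1=40, sum2=126
  after byte 2 (0xCA): sum1=242, sum2=113
  after byte 3 (0x27): sum1=26, sum2=139
Checksum = sum2·256 + sum1 = 139·256 + 26 = 35610 = 0x8B1A.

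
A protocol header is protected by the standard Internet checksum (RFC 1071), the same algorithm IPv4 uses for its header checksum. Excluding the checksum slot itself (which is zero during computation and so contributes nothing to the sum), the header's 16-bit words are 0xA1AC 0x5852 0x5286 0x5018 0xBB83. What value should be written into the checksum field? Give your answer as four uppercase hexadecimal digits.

One's-complement addition (fold any carry out of bit 15 back into bit 0):
  0xA1AC + 0x5852 = 0x0F9FE
  0xF9FE + 0x5286 = 0x14C84 → wrap carry → 0x4C85
  0x4C85 + 0x5018 = 0x09C9D
  0x9C9D + 0xBB83 = 0x15820 → wrap carry → 0x5821
One's-complement sum = 0x5821.
Checksum = ~0x5821 & 0xFFFF = 0xA7DE.

A7DE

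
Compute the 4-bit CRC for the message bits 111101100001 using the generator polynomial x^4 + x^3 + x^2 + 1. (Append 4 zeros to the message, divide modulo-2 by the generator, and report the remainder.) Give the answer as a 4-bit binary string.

Append 4 zeros: 1111011000010000. Divide by 11101 (XOR where the leading bit is 1):
  pos 0: 11110 XOR 11101 = 00011
  pos 3: 11110 XOR 11101 = 00011
  pos 6: 11000 XOR 11101 = 00101
  pos 8: 10110 XOR 11101 = 01011
  pos 9: 10110 XOR 11101 = 01011
  pos 10: 10110 XOR 11101 = 01011
  pos 11: 10110 XOR 11101 = 01011
Remainder (last 4 bits) = 1011. This is the CRC / FCS.

1011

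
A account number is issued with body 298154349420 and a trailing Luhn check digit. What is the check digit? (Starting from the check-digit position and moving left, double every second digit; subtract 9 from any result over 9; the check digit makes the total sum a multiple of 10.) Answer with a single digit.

6

Partial digits right→left: 0 2 4 9 4 3 4 5 1 8 9 2
Double every second digit counting from the check-digit position (so the 1st, 3rd, 5th, ... of the partial from the right).
  doubled (with −9 where >9): 0 8 8 8 2 9 → sum 35
  kept as-is: 2 9 3 5 8 2 → sum 29
Total = 35 + 29 = 64.
Check digit = (10 − (64 mod 10)) mod 10 = 6.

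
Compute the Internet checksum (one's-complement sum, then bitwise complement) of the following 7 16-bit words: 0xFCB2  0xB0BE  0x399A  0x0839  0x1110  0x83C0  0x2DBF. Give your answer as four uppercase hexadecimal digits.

4E2B

One's-complement addition (fold any carry out of bit 15 back into bit 0):
  0xFCB2 + 0xB0BE = 0x1AD70 → wrap carry → 0xAD71
  0xAD71 + 0x399A = 0x0E70B
  0xE70B + 0x0839 = 0x0EF44
  0xEF44 + 0x1110 = 0x10054 → wrap carry → 0x0055
  0x0055 + 0x83C0 = 0x08415
  0x8415 + 0x2DBF = 0x0B1D4
One's-complement sum = 0xB1D4.
Checksum = ~0xB1D4 & 0xFFFF = 0x4E2B.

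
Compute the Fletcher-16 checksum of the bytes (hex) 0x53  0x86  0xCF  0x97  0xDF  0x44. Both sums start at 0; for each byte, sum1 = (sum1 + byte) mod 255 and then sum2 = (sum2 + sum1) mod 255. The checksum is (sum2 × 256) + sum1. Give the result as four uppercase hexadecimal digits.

9E65

Running sums (mod 255):
  after byte 0 (0x53): sum1=83, sum2=83
  after byte 1 (0x86): sum1=217, sum2=45
  after byte 2 (0xCF): sum1=169, sum2=214
  after byte 3 (0x97): sum1=65, sum2=24
  after byte 4 (0xDF): sum1=33, sum2=57
  after byte 5 (0x44): sum1=101, sum2=158
Checksum = sum2·256 + sum1 = 158·256 + 101 = 40549 = 0x9E65.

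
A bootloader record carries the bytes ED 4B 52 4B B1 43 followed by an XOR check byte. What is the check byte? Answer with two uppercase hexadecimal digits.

XOR the bytes together:
  start with 0xED
  0xED ⊕ 0x4B = 0xA6
  0xA6 ⊕ 0x52 = 0xF4
  0xF4 ⊕ 0x4B = 0xBF
  0xBF ⊕ 0xB1 = 0x0E
  0x0E ⊕ 0x43 = 0x4D

4D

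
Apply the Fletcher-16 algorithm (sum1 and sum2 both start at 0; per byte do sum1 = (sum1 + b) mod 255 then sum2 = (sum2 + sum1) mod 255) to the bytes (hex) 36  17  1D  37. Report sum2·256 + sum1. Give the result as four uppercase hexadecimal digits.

8FA1

Running sums (mod 255):
  after byte 0 (36): sum1=54, sum2=54
  after byte 1 (17): sum1=77, sum2=131
  after byte 2 (1D): sum1=106, sum2=237
  after byte 3 (37): sum1=161, sum2=143
Checksum = sum2·256 + sum1 = 143·256 + 161 = 36769 = 0x8FA1.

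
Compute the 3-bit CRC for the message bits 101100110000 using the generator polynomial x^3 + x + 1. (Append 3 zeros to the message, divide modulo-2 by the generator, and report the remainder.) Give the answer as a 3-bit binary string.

011

Append 3 zeros: 101100110000000. Divide by 1011 (XOR where the leading bit is 1):
  pos 0: 1011 XOR 1011 = 0000
  pos 6: 1100 XOR 1011 = 0111
  pos 7: 1110 XOR 1011 = 0101
  pos 8: 1010 XOR 1011 = 0001
  pos 11: 1000 XOR 1011 = 0011
Remainder (last 3 bits) = 011. This is the CRC / FCS.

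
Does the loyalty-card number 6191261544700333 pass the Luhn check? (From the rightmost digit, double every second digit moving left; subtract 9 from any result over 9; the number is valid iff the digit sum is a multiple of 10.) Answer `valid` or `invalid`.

From the right, keep odd positions and double even positions (subtract 9 from any doubled value over 9):
  doubled (positions 2,4,...): 6 0 5 8 2 4 9 3 → sum 37
  kept (positions 1,3,...): 3 3 0 4 5 6 1 1 → sum 23
Total = 60.
60 mod 10 = 0, so the number is valid.

valid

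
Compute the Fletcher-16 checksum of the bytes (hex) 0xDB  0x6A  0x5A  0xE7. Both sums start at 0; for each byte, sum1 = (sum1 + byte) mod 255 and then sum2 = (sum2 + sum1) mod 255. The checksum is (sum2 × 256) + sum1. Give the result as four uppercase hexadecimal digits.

4B88

Running sums (mod 255):
  after byte 0 (0xDB): sum1=219, sum2=219
  after byte 1 (0x6A): sum1=70, sum2=34
  after byte 2 (0x5A): sum1=160, sum2=194
  after byte 3 (0xE7): sum1=136, sum2=75
Checksum = sum2·256 + sum1 = 75·256 + 136 = 19336 = 0x4B88.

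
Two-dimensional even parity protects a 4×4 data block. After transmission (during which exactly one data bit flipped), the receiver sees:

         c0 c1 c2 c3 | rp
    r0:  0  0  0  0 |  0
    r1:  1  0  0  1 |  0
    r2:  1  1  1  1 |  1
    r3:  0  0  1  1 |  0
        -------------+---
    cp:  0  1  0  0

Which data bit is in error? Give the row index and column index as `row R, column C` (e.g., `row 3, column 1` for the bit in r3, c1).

row 2, column 3

Recompute each row's even parity and compare to rp:
  r0: data parity 0, sent rp 0 → ok
  r1: data parity 0, sent rp 0 → ok
  r2: data parity 0, sent rp 1 → mismatch
  r3: data parity 0, sent rp 0 → ok
Recompute each column's even parity and compare to cp:
  c0: data parity 0, sent cp 0 → ok
  c1: data parity 1, sent cp 1 → ok
  c2: data parity 0, sent cp 0 → ok
  c3: data parity 1, sent cp 0 → mismatch
Exactly one row (r2) and one column (c3) fail → the flipped bit is at their intersection.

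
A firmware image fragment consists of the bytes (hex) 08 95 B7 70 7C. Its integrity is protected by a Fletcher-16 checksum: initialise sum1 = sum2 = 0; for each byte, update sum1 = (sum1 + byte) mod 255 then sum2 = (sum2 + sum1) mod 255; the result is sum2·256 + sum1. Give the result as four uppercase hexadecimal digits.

Running sums (mod 255):
  after byte 0 (08): sum1=8, sum2=8
  after byte 1 (95): sum1=157, sum2=165
  after byte 2 (B7): sum1=85, sum2=250
  after byte 3 (70): sum1=197, sum2=192
  after byte 4 (7C): sum1=66, sum2=3
Checksum = sum2·256 + sum1 = 3·256 + 66 = 834 = 0x0342.

0342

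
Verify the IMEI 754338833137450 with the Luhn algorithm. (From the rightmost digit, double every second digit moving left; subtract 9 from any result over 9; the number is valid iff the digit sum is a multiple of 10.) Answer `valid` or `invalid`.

valid

From the right, keep odd positions and double even positions (subtract 9 from any doubled value over 9):
  doubled (positions 2,4,...): 1 5 2 6 7 6 1 → sum 28
  kept (positions 1,3,...): 0 4 3 3 8 3 4 7 → sum 32
Total = 60.
60 mod 10 = 0, so the number is valid.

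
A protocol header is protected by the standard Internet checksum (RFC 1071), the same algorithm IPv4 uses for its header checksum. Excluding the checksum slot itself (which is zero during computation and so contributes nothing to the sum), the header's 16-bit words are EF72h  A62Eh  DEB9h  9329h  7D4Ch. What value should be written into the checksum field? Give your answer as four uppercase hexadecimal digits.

7B2E

One's-complement addition (fold any carry out of bit 15 back into bit 0):
  0xEF72 + 0xA62E = 0x195A0 → wrap carry → 0x95A1
  0x95A1 + 0xDEB9 = 0x1745A → wrap carry → 0x745B
  0x745B + 0x9329 = 0x10784 → wrap carry → 0x0785
  0x0785 + 0x7D4C = 0x084D1
One's-complement sum = 0x84D1.
Checksum = ~0x84D1 & 0xFFFF = 0x7B2E.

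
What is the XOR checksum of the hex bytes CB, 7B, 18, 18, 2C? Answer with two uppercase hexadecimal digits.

XOR the bytes together:
  start with 0xCB
  0xCB ⊕ 0x7B = 0xB0
  0xB0 ⊕ 0x18 = 0xA8
  0xA8 ⊕ 0x18 = 0xB0
  0xB0 ⊕ 0x2C = 0x9C

9C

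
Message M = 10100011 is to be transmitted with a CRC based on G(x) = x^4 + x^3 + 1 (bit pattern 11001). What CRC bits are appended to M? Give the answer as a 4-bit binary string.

1010

Append 4 zeros: 101000110000. Divide by 11001 (XOR where the leading bit is 1):
  pos 0: 10100 XOR 11001 = 01101
  pos 1: 11010 XOR 11001 = 00011
  pos 4: 11110 XOR 11001 = 00111
  pos 6: 11100 XOR 11001 = 00101
Remainder (last 4 bits) = 1010. This is the CRC / FCS.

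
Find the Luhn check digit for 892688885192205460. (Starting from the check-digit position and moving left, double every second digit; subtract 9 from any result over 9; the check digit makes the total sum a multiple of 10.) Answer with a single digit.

Partial digits right→left: 0 6 4 5 0 2 2 9 1 5 8 8 8 8 6 2 9 8
Double every second digit counting from the check-digit position (so the 1st, 3rd, 5th, ... of the partial from the right).
  doubled (with −9 where >9): 0 8 0 4 2 7 7 3 9 → sum 40
  kept as-is: 6 5 2 9 5 8 8 2 8 → sum 53
Total = 40 + 53 = 93.
Check digit = (10 − (93 mod 10)) mod 10 = 7.

7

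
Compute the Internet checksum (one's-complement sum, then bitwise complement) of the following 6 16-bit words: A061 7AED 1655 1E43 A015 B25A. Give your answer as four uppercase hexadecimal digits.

5DA8

One's-complement addition (fold any carry out of bit 15 back into bit 0):
  0xA061 + 0x7AED = 0x11B4E → wrap carry → 0x1B4F
  0x1B4F + 0x1655 = 0x031A4
  0x31A4 + 0x1E43 = 0x04FE7
  0x4FE7 + 0xA015 = 0x0EFFC
  0xEFFC + 0xB25A = 0x1A256 → wrap carry → 0xA257
One's-complement sum = 0xA257.
Checksum = ~0xA257 & 0xFFFF = 0x5DA8.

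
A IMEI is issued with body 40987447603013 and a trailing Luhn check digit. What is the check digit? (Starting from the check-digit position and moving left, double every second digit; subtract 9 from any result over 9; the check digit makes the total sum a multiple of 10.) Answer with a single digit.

Partial digits right→left: 3 1 0 3 0 6 7 4 4 7 8 9 0 4
Double every second digit counting from the check-digit position (so the 1st, 3rd, 5th, ... of the partial from the right).
  doubled (with −9 where >9): 6 0 0 5 8 7 0 → sum 26
  kept as-is: 1 3 6 4 7 9 4 → sum 34
Total = 26 + 34 = 60.
Check digit = (10 − (60 mod 10)) mod 10 = 0.

0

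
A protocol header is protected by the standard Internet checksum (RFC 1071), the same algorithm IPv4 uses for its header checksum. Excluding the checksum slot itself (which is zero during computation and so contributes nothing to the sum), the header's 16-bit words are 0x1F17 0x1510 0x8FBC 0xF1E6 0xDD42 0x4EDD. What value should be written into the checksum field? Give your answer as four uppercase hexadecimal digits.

One's-complement addition (fold any carry out of bit 15 back into bit 0):
  0x1F17 + 0x1510 = 0x03427
  0x3427 + 0x8FBC = 0x0C3E3
  0xC3E3 + 0xF1E6 = 0x1B5C9 → wrap carry → 0xB5CA
  0xB5CA + 0xDD42 = 0x1930C → wrap carry → 0x930D
  0x930D + 0x4EDD = 0x0E1EA
One's-complement sum = 0xE1EA.
Checksum = ~0xE1EA & 0xFFFF = 0x1E15.

1E15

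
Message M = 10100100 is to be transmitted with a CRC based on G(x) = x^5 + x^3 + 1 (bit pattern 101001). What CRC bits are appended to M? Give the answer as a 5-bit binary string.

Append 5 zeros: 1010010000000. Divide by 101001 (XOR where the leading bit is 1):
  pos 0: 101001 XOR 101001 = 000000
Remainder (last 5 bits) = 00000. This is the CRC / FCS.

00000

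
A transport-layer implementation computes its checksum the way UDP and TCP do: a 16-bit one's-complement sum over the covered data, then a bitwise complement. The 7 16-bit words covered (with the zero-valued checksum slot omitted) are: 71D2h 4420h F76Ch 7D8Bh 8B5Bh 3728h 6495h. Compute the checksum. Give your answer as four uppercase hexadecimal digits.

ADFB

One's-complement addition (fold any carry out of bit 15 back into bit 0):
  0x71D2 + 0x4420 = 0x0B5F2
  0xB5F2 + 0xF76C = 0x1AD5E → wrap carry → 0xAD5F
  0xAD5F + 0x7D8B = 0x12AEA → wrap carry → 0x2AEB
  0x2AEB + 0x8B5B = 0x0B646
  0xB646 + 0x3728 = 0x0ED6E
  0xED6E + 0x6495 = 0x15203 → wrap carry → 0x5204
One's-complement sum = 0x5204.
Checksum = ~0x5204 & 0xFFFF = 0xADFB.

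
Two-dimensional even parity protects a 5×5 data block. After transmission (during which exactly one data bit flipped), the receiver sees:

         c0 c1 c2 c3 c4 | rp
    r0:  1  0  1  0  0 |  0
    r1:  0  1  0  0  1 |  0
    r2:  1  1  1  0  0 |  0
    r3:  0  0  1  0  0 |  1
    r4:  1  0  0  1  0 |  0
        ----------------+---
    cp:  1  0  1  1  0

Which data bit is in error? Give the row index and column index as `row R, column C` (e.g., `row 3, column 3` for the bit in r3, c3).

Recompute each row's even parity and compare to rp:
  r0: data parity 0, sent rp 0 → ok
  r1: data parity 0, sent rp 0 → ok
  r2: data parity 1, sent rp 0 → mismatch
  r3: data parity 1, sent rp 1 → ok
  r4: data parity 0, sent rp 0 → ok
Recompute each column's even parity and compare to cp:
  c0: data parity 1, sent cp 1 → ok
  c1: data parity 0, sent cp 0 → ok
  c2: data parity 1, sent cp 1 → ok
  c3: data parity 1, sent cp 1 → ok
  c4: data parity 1, sent cp 0 → mismatch
Exactly one row (r2) and one column (c4) fail → the flipped bit is at their intersection.

row 2, column 4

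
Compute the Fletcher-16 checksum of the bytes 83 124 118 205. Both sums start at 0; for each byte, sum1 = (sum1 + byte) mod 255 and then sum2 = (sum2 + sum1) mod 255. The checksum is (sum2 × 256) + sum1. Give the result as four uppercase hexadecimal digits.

7D14

Running sums (mod 255):
  after byte 0 (83): sum1=83, sum2=83
  after byte 1 (124): sum1=207, sum2=35
  after byte 2 (118): sum1=70, sum2=105
  after byte 3 (205): sum1=20, sum2=125
Checksum = sum2·256 + sum1 = 125·256 + 20 = 32020 = 0x7D14.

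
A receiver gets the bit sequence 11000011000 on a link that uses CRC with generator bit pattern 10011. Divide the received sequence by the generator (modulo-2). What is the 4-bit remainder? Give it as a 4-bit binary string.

Modulo-2 division of 11000011000 by 10011:
  pos 0: 11000 XOR 10011 = 01011
  pos 1: 10110 XOR 10011 = 00101
  pos 3: 10111 XOR 10011 = 00100
  pos 5: 10000 XOR 10011 = 00011
Remainder = 0110 (nonzero — an error is detected).

0110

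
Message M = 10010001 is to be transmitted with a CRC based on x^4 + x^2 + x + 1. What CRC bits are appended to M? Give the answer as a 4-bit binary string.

0010

Append 4 zeros: 100100010000. Divide by 10111 (XOR where the leading bit is 1):
  pos 0: 10010 XOR 10111 = 00101
  pos 2: 10100 XOR 10111 = 00011
  pos 5: 11100 XOR 10111 = 01011
  pos 6: 10110 XOR 10111 = 00001
Remainder (last 4 bits) = 0010. This is the CRC / FCS.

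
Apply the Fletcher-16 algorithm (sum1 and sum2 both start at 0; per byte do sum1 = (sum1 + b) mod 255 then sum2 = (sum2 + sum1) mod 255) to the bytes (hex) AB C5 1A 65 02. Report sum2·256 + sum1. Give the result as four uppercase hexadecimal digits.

Running sums (mod 255):
  after byte 0 (AB): sum1=171, sum2=171
  after byte 1 (C5): sum1=113, sum2=29
  after byte 2 (1A): sum1=139, sum2=168
  after byte 3 (65): sum1=240, sum2=153
  after byte 4 (02): sum1=242, sum2=140
Checksum = sum2·256 + sum1 = 140·256 + 242 = 36082 = 0x8CF2.

8CF2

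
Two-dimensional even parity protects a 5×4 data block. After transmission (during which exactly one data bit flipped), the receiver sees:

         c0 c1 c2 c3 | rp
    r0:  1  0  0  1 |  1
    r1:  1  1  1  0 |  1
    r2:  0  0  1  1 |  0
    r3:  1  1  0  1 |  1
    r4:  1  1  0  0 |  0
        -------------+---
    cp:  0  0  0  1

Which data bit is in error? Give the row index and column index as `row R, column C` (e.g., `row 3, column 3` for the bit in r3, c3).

row 0, column 1

Recompute each row's even parity and compare to rp:
  r0: data parity 0, sent rp 1 → mismatch
  r1: data parity 1, sent rp 1 → ok
  r2: data parity 0, sent rp 0 → ok
  r3: data parity 1, sent rp 1 → ok
  r4: data parity 0, sent rp 0 → ok
Recompute each column's even parity and compare to cp:
  c0: data parity 0, sent cp 0 → ok
  c1: data parity 1, sent cp 0 → mismatch
  c2: data parity 0, sent cp 0 → ok
  c3: data parity 1, sent cp 1 → ok
Exactly one row (r0) and one column (c1) fail → the flipped bit is at their intersection.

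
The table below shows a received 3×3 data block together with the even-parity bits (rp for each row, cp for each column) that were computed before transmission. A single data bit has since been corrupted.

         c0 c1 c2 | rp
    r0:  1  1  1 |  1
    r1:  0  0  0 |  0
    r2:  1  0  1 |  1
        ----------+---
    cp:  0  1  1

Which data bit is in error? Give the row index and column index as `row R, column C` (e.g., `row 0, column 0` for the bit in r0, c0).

Recompute each row's even parity and compare to rp:
  r0: data parity 1, sent rp 1 → ok
  r1: data parity 0, sent rp 0 → ok
  r2: data parity 0, sent rp 1 → mismatch
Recompute each column's even parity and compare to cp:
  c0: data parity 0, sent cp 0 → ok
  c1: data parity 1, sent cp 1 → ok
  c2: data parity 0, sent cp 1 → mismatch
Exactly one row (r2) and one column (c2) fail → the flipped bit is at their intersection.

row 2, column 2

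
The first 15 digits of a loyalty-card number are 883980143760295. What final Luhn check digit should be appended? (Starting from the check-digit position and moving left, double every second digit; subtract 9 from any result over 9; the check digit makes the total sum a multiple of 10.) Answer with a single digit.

Partial digits right→left: 5 9 2 0 6 7 3 4 1 0 8 9 3 8 8
Double every second digit counting from the check-digit position (so the 1st, 3rd, 5th, ... of the partial from the right).
  doubled (with −9 where >9): 1 4 3 6 2 7 6 7 → sum 36
  kept as-is: 9 0 7 4 0 9 8 → sum 37
Total = 36 + 37 = 73.
Check digit = (10 − (73 mod 10)) mod 10 = 7.

7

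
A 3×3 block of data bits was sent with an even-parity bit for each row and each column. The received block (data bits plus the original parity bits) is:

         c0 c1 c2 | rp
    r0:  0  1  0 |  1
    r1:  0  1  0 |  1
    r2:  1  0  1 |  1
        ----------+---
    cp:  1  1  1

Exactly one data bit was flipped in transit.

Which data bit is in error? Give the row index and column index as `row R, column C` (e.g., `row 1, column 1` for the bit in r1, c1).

Recompute each row's even parity and compare to rp:
  r0: data parity 1, sent rp 1 → ok
  r1: data parity 1, sent rp 1 → ok
  r2: data parity 0, sent rp 1 → mismatch
Recompute each column's even parity and compare to cp:
  c0: data parity 1, sent cp 1 → ok
  c1: data parity 0, sent cp 1 → mismatch
  c2: data parity 1, sent cp 1 → ok
Exactly one row (r2) and one column (c1) fail → the flipped bit is at their intersection.

row 2, column 1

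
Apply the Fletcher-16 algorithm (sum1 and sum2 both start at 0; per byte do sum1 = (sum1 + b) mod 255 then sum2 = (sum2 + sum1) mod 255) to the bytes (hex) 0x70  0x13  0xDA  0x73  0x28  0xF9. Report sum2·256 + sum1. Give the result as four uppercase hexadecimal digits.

12F3

Running sums (mod 255):
  after byte 0 (0x70): sum1=112, sum2=112
  after byte 1 (0x13): sum1=131, sum2=243
  after byte 2 (0xDA): sum1=94, sum2=82
  after byte 3 (0x73): sum1=209, sum2=36
  after byte 4 (0x28): sum1=249, sum2=30
  after byte 5 (0xF9): sum1=243, sum2=18
Checksum = sum2·256 + sum1 = 18·256 + 243 = 4851 = 0x12F3.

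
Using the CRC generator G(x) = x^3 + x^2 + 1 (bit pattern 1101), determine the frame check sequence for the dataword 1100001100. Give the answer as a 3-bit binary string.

Append 3 zeros: 1100001100000. Divide by 1101 (XOR where the leading bit is 1):
  pos 0: 1100 XOR 1101 = 0001
  pos 3: 1001 XOR 1101 = 0100
  pos 4: 1001 XOR 1101 = 0100
  pos 5: 1000 XOR 1101 = 0101
  pos 6: 1010 XOR 1101 = 0111
  pos 7: 1110 XOR 1101 = 0011
  pos 9: 1100 XOR 1101 = 0001
Remainder (last 3 bits) = 001. This is the CRC / FCS.

001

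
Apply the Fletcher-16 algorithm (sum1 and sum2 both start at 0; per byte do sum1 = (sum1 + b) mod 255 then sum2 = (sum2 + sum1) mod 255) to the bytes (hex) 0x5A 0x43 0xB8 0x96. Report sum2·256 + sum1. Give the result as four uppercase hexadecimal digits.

Running sums (mod 255):
  after byte 0 (0x5A): sum1=90, sum2=90
  after byte 1 (0x43): sum1=157, sum2=247
  after byte 2 (0xB8): sum1=86, sum2=78
  after byte 3 (0x96): sum1=236, sum2=59
Checksum = sum2·256 + sum1 = 59·256 + 236 = 15340 = 0x3BEC.

3BEC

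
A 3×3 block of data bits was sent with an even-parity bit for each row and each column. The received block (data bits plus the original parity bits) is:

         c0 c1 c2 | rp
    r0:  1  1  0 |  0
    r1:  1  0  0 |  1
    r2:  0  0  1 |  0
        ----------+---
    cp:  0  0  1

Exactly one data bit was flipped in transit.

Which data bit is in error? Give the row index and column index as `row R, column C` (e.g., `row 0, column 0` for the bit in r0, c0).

Recompute each row's even parity and compare to rp:
  r0: data parity 0, sent rp 0 → ok
  r1: data parity 1, sent rp 1 → ok
  r2: data parity 1, sent rp 0 → mismatch
Recompute each column's even parity and compare to cp:
  c0: data parity 0, sent cp 0 → ok
  c1: data parity 1, sent cp 0 → mismatch
  c2: data parity 1, sent cp 1 → ok
Exactly one row (r2) and one column (c1) fail → the flipped bit is at their intersection.

row 2, column 1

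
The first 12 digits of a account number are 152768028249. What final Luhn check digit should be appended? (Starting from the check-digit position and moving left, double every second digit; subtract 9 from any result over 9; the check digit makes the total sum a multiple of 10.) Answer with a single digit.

Partial digits right→left: 9 4 2 8 2 0 8 6 7 2 5 1
Double every second digit counting from the check-digit position (so the 1st, 3rd, 5th, ... of the partial from the right).
  doubled (with −9 where >9): 9 4 4 7 5 1 → sum 30
  kept as-is: 4 8 0 6 2 1 → sum 21
Total = 30 + 21 = 51.
Check digit = (10 − (51 mod 10)) mod 10 = 9.

9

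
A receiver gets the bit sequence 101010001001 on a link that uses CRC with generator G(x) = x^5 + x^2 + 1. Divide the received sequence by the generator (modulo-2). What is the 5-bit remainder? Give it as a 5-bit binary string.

00000

Modulo-2 division of 101010001001 by 100101:
  pos 0: 101010 XOR 100101 = 001111
  pos 2: 111100 XOR 100101 = 011001
  pos 3: 110011 XOR 100101 = 010110
  pos 4: 101100 XOR 100101 = 001001
  pos 6: 100101 XOR 100101 = 000000
Remainder = 00000 (zero — the frame passes the CRC check).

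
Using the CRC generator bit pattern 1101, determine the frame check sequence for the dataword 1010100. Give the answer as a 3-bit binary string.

Append 3 zeros: 1010100000. Divide by 1101 (XOR where the leading bit is 1):
  pos 0: 1010 XOR 1101 = 0111
  pos 1: 1111 XOR 1101 = 0010
  pos 3: 1000 XOR 1101 = 0101
  pos 4: 1010 XOR 1101 = 0111
  pos 5: 1110 XOR 1101 = 0011
Remainder (last 3 bits) = 110. This is the CRC / FCS.

110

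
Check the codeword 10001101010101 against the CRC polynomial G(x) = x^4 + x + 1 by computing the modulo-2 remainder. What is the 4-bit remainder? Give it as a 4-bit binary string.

1000

Modulo-2 division of 10001101010101 by 10011:
  pos 0: 10001 XOR 10011 = 00010
  pos 3: 10101 XOR 10011 = 00110
  pos 5: 11001 XOR 10011 = 01010
  pos 6: 10100 XOR 10011 = 00111
  pos 8: 11110 XOR 10011 = 01101
  pos 9: 11011 XOR 10011 = 01000
Remainder = 1000 (nonzero — an error is detected).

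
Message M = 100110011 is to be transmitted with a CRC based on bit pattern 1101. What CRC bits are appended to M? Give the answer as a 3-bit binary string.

110

Append 3 zeros: 100110011000. Divide by 1101 (XOR where the leading bit is 1):
  pos 0: 1001 XOR 1101 = 0100
  pos 1: 1001 XOR 1101 = 0100
  pos 2: 1000 XOR 1101 = 0101
  pos 3: 1010 XOR 1101 = 0111
  pos 4: 1111 XOR 1101 = 0010
  pos 6: 1010 XOR 1101 = 0111
  pos 7: 1110 XOR 1101 = 0011
Remainder (last 3 bits) = 110. This is the CRC / FCS.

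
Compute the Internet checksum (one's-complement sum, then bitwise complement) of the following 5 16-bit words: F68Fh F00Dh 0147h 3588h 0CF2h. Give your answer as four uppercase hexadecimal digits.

One's-complement addition (fold any carry out of bit 15 back into bit 0):
  0xF68F + 0xF00D = 0x1E69C → wrap carry → 0xE69D
  0xE69D + 0x0147 = 0x0E7E4
  0xE7E4 + 0x3588 = 0x11D6C → wrap carry → 0x1D6D
  0x1D6D + 0x0CF2 = 0x02A5F
One's-complement sum = 0x2A5F.
Checksum = ~0x2A5F & 0xFFFF = 0xD5A0.

D5A0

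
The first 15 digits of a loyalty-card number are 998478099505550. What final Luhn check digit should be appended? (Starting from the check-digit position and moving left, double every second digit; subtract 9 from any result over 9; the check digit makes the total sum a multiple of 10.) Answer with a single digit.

Partial digits right→left: 0 5 5 5 0 5 9 9 0 8 7 4 8 9 9
Double every second digit counting from the check-digit position (so the 1st, 3rd, 5th, ... of the partial from the right).
  doubled (with −9 where >9): 0 1 0 9 0 5 7 9 → sum 31
  kept as-is: 5 5 5 9 8 4 9 → sum 45
Total = 31 + 45 = 76.
Check digit = (10 − (76 mod 10)) mod 10 = 4.

4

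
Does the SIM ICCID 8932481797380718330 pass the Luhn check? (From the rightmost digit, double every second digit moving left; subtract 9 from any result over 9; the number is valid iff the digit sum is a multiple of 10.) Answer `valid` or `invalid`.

From the right, keep odd positions and double even positions (subtract 9 from any doubled value over 9):
  doubled (positions 2,4,...): 6 7 5 7 5 5 7 4 9 → sum 55
  kept (positions 1,3,...): 0 3 1 0 3 9 1 4 3 8 → sum 32
Total = 87.
87 mod 10 = 7, so the number is invalid.

invalid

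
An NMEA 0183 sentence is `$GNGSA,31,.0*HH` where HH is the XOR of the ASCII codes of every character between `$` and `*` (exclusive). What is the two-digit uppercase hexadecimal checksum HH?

40

XOR the ASCII codes of the payload characters:
  'G' = 0x47 → acc = 0x47
  'N' = 0x4E → acc = 0x09
  'G' = 0x47 → acc = 0x4E
  'S' = 0x53 → acc = 0x1D
  'A' = 0x41 → acc = 0x5C
  ',' = 0x2C → acc = 0x70
  '3' = 0x33 → acc = 0x43
  '1' = 0x31 → acc = 0x72
  ',' = 0x2C → acc = 0x5E
  '.' = 0x2E → acc = 0x70
  '0' = 0x30 → acc = 0x40
Checksum = 0x40.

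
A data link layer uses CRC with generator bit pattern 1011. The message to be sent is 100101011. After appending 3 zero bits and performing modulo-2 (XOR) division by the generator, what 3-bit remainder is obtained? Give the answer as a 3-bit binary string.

100

Append 3 zeros: 100101011000. Divide by 1011 (XOR where the leading bit is 1):
  pos 0: 1001 XOR 1011 = 0010
  pos 2: 1001 XOR 1011 = 0010
  pos 4: 1001 XOR 1011 = 0010
  pos 6: 1010 XOR 1011 = 0001
Remainder (last 3 bits) = 100. This is the CRC / FCS.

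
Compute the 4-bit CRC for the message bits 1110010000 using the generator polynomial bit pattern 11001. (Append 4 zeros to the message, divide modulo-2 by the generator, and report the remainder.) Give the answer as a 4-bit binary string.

Append 4 zeros: 11100100000000. Divide by 11001 (XOR where the leading bit is 1):
  pos 0: 11100 XOR 11001 = 00101
  pos 2: 10110 XOR 11001 = 01111
  pos 3: 11110 XOR 11001 = 00111
  pos 5: 11100 XOR 11001 = 00101
  pos 7: 10100 XOR 11001 = 01101
  pos 8: 11010 XOR 11001 = 00011
Remainder (last 4 bits) = 0110. This is the CRC / FCS.

0110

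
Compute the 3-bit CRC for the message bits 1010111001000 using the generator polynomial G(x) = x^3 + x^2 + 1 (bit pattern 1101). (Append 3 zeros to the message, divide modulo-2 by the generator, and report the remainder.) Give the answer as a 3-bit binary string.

100

Append 3 zeros: 1010111001000000. Divide by 1101 (XOR where the leading bit is 1):
  pos 0: 1010 XOR 1101 = 0111
  pos 1: 1111 XOR 1101 = 0010
  pos 3: 1011 XOR 1101 = 0110
  pos 4: 1100 XOR 1101 = 0001
  pos 7: 1010 XOR 1101 = 0111
  pos 8: 1110 XOR 1101 = 0011
  pos 10: 1100 XOR 1101 = 0001
Remainder (last 3 bits) = 100. This is the CRC / FCS.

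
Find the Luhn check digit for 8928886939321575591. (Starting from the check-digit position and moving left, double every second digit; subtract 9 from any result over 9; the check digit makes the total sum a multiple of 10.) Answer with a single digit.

3

Partial digits right→left: 1 9 5 5 7 5 1 2 3 9 3 9 6 8 8 8 2 9 8
Double every second digit counting from the check-digit position (so the 1st, 3rd, 5th, ... of the partial from the right).
  doubled (with −9 where >9): 2 1 5 2 6 6 3 7 4 7 → sum 43
  kept as-is: 9 5 5 2 9 9 8 8 9 → sum 64
Total = 43 + 64 = 107.
Check digit = (10 − (107 mod 10)) mod 10 = 3.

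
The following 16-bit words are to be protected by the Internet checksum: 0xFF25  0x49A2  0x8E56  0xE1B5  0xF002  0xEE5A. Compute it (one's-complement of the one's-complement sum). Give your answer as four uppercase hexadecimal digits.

One's-complement addition (fold any carry out of bit 15 back into bit 0):
  0xFF25 + 0x49A2 = 0x148C7 → wrap carry → 0x48C8
  0x48C8 + 0x8E56 = 0x0D71E
  0xD71E + 0xE1B5 = 0x1B8D3 → wrap carry → 0xB8D4
  0xB8D4 + 0xF002 = 0x1A8D6 → wrap carry → 0xA8D7
  0xA8D7 + 0xEE5A = 0x19731 → wrap carry → 0x9732
One's-complement sum = 0x9732.
Checksum = ~0x9732 & 0xFFFF = 0x68CD.

68CD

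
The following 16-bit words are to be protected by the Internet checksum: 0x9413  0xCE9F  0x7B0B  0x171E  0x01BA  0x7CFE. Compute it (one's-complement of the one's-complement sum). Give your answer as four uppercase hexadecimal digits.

One's-complement addition (fold any carry out of bit 15 back into bit 0):
  0x9413 + 0xCE9F = 0x162B2 → wrap carry → 0x62B3
  0x62B3 + 0x7B0B = 0x0DDBE
  0xDDBE + 0x171E = 0x0F4DC
  0xF4DC + 0x01BA = 0x0F696
  0xF696 + 0x7CFE = 0x17394 → wrap carry → 0x7395
One's-complement sum = 0x7395.
Checksum = ~0x7395 & 0xFFFF = 0x8C6A.

8C6A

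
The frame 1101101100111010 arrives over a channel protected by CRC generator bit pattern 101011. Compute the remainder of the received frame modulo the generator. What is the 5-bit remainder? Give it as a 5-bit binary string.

00000

Modulo-2 division of 1101101100111010 by 101011:
  pos 0: 110110 XOR 101011 = 011101
  pos 1: 111011 XOR 101011 = 010000
  pos 2: 100001 XOR 101011 = 001010
  pos 4: 101000 XOR 101011 = 000011
  pos 8: 111110 XOR 101011 = 010101
  pos 9: 101011 XOR 101011 = 000000
Remainder = 00000 (zero — the frame passes the CRC check).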